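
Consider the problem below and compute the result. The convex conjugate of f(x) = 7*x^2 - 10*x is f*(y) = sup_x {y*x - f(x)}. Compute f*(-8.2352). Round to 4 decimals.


f*(y) = sup_x {y*x - a*x^2 - b*x} = sup_x {(y-b)*x - a*x^2}
FOC: (y - b) - 2a*x = 0 => x* = (y - b)/(2a)
x* = (-8.2352 + 10)/(2*7) = 0.1261
f*(-8.2352) = (y-b)^2/(4a) = (-8.2352 + 10)^2/(4*7)
= 3.1145/28 = 0.1112


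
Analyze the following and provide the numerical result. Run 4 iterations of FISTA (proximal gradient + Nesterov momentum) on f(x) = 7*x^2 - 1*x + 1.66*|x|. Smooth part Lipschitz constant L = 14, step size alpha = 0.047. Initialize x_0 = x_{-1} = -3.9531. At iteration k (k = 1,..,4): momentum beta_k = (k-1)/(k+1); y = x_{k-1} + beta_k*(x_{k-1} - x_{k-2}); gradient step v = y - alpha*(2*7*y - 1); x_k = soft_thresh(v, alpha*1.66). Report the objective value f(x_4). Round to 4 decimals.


FISTA on f(x) = 7*x^2 - 1*x + 1.66*|x|
L = 14, alpha = 0.047
Iteration 1: beta = 0.0, y = -3.9531 + 0.0*(-3.9531 + 3.9531) = -3.9531
  grad(y) = -56.3434, v = y - alpha*grad = -1.305
  prox(v) = soft_thresh(-1.305, 0.078) = -1.2269
Iteration 2: beta = 0.3333, y = -1.2269 + 0.3333*(-1.2269 + 3.9531) = -0.3182
  grad(y) = -5.4551, v = y - alpha*grad = -0.0618
  prox(v) = soft_thresh(-0.0618, 0.078) = 0.0
Iteration 3: beta = 0.5, y = 0.0 + 0.5*(0.0 + 1.2269) = 0.6135
  grad(y) = 7.5886, v = y - alpha*grad = 0.2568
  prox(v) = soft_thresh(0.2568, 0.078) = 0.1788
Iteration 4: beta = 0.6, y = 0.1788 + 0.6*(0.1788 - 0.0) = 0.2861
  grad(y) = 3.0048, v = y - alpha*grad = 0.1448
  prox(v) = soft_thresh(0.1448, 0.078) = 0.0668
f(x_4) = 7*0.0668^2 - 1*0.0668 + 1.66*|0.0668| = 0.0753


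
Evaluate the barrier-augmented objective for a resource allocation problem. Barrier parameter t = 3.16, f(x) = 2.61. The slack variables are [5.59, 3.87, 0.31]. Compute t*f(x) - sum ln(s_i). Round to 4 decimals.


Step 1: Compute log-barrier.
ln values: [1.721, 1.3533, -1.1712]
phi = -(1.721 + 1.3533 - 1.1712) = -1.9031
Step 2: Compute augmented objective.
t*f(x) = 3.16*2.61 = 8.2476
Total = 8.2476 - 1.9031 = 6.3445


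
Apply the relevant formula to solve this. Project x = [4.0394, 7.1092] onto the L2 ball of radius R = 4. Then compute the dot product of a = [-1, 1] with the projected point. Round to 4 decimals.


Step 1: Compute ||x|| (intermediates to 6 decimals).
||x|| = sqrt(4.0394^2 + 7.1092^2) = 8.176642
Step 2: Project.
Since ||x|| > R, scale = R/||x|| = 4/8.176642 = 0.489198, proj(x) = scale * x
proj(x) = [1.976066, 3.477806]
Step 3: Dot product.
a^T * proj(x) = -1*1.976066 + 1*3.477806 = 1.5017


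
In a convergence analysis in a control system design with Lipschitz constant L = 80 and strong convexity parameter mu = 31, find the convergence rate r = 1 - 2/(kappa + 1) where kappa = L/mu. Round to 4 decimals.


Step 1: Compute the condition number.
kappa = L/mu = 80/31 = 2.5806
Step 2: Compute the convergence rate.
r = 1 - 2/(kappa + 1) = 1 - 2*mu/(L + mu) = (L - mu)/(L + mu) = 49/111 = 0.4414


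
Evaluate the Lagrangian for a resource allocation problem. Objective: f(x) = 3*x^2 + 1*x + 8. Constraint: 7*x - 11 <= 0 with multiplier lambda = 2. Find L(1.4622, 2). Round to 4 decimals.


Step 1: Evaluate f(x).
f(1.4622) = 3*1.4622^2 + 1*1.4622 + 8 = 15.8763
Step 2: Evaluate g(x).
g(1.4622) = 7*1.4622 - 11 = -0.7646
Step 3: Compute Lagrangian.
L = 15.8763 + 2*-0.7646 = 14.3471


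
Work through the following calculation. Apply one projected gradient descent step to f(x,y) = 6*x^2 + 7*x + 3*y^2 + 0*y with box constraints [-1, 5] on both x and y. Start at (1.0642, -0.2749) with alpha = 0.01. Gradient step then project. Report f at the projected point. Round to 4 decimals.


Step 1: Compute gradient at (1.0642, -0.2749).
grad_x = 2*6*1.0642 + 7 = 19.7704
grad_y = 2*3*-0.2749 + 0 = -1.6494
Step 2: Gradient step.
x_raw = 1.0642 - 0.01*19.7704 = 0.8665
y_raw = -0.2749 - 0.01*-1.6494 = -0.2584
Step 3: Project onto [-1, 5].
x_proj = clip(0.8665) = 0.8665
y_proj = clip(-0.2584) = -0.2584
Step 4: Evaluate f.
f(0.8665, -0.2584) = 10.7707


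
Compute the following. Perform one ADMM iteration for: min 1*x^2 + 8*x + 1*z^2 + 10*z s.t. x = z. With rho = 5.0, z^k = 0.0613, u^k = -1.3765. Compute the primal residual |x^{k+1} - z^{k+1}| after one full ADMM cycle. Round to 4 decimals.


ADMM iteration with rho = 5.0, z^k = 0.0613, u^k = -1.3765
Step 1: x-update.
Minimize 1*x^2 + 8*x + (5.0/2)*(x - 0.0613 - 1.3765)^2
FOC: (2*1 + 5.0)*x = -8 + 5.0*(0.0613 + 1.3765)
x^{k+1} = -0.1159
Step 2: z-update.
Minimize 1*z^2 + 10*z + (5.0/2)*(-0.1159 - z - 1.3765)^2
FOC: (2*1 + 5.0)*z = -10 + 5.0*(-0.1159 - 1.3765)
z^{k+1} = -2.4945
Step 3: u-update.
u^{k+1} = -1.3765 - 0.1159 + 2.4945 = 1.0022
Step 4: Primal residual = |-0.1159 + 2.4945| = 2.3787


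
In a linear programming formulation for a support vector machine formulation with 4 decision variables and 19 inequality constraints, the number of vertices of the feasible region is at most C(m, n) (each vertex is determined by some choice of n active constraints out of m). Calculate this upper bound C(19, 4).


Each vertex corresponds to some choice of n active constraints out of m, so the number of vertices is at most C(m, n) = m! / (n!(m-n)!).
m = 19, n = 4
Numerator: 19 * 18 * 17 * 16
Denominator: 4! = 24
C(19, 4) = 3876


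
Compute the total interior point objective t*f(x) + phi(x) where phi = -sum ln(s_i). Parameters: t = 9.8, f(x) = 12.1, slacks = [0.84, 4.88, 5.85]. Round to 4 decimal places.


Step 1: Compute log-barrier.
ln values: [-0.1744, 1.5851, 1.7664]
phi = -(-0.1744 + 1.5851 + 1.7664) = -3.1772
Step 2: Compute augmented objective.
t*f(x) = 9.8*12.1 = 118.58
Total = 118.58 - 3.1772 = 115.4028


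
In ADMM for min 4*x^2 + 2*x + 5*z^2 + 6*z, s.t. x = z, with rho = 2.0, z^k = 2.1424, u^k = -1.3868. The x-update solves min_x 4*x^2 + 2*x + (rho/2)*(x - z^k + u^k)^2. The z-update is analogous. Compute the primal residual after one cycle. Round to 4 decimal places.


ADMM iteration with rho = 2.0, z^k = 2.1424, u^k = -1.3868
Step 1: x-update.
Minimize 4*x^2 + 2*x + (2.0/2)*(x - 2.1424 - 1.3868)^2
FOC: (2*4 + 2.0)*x = -2 + 2.0*(2.1424 + 1.3868)
x^{k+1} = 0.5058
Step 2: z-update.
Minimize 5*z^2 + 6*z + (2.0/2)*(0.5058 - z - 1.3868)^2
FOC: (2*5 + 2.0)*z = -6 + 2.0*(0.5058 - 1.3868)
z^{k+1} = -0.6468
Step 3: u-update.
u^{k+1} = -1.3868 + 0.5058 + 0.6468 = -0.2341
Step 4: Primal residual = |0.5058 + 0.6468| = 1.1527


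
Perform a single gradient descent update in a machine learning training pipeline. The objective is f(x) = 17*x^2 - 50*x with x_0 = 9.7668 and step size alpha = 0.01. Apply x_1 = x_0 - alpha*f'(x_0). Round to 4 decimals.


We compute the gradient at x_0 and apply the update.
f'(x) = 34*x - 50
f'(9.7668) = 34*9.7668 - 50 = 282.0712
x_1 = 9.7668 - 0.01*282.0712 = 6.9461


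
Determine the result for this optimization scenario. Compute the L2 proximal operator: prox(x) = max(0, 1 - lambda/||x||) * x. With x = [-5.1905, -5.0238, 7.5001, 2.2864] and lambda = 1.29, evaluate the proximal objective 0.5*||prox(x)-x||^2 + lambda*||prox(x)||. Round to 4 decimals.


Step 1: Compute ||x||.
||x|| = 10.6611
Step 2: Compute scaling factor.
scale = max(0, 1 - 1.29/10.6611) = 0.879
Step 3: prox(x) = [-4.5624, -4.4159, 6.5926, 2.0097]
||prox(x)|| = 9.3711
Step 4: Proximal objective.
0.5*||prox-x||^2 = 0.8321
lambda*||prox|| = 12.0887
Total = 12.9208


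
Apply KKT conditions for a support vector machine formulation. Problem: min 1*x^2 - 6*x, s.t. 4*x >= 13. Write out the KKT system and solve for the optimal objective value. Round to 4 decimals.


Step 1: Try lambda = 0 (constraint inactive).
x_unc = 6/(2*1) = 3.0
Check: 4*3.0 = 12.0 < 13 -- violated!
Step 2: Constraint must be active: 4*x = 13
x* = 13/4 = 3.25
lambda = (2*1*3.25 - 6)/4 = 0.125
Step 3: Compute optimal value.
f(x*) = 1*3.25^2 - 6*3.25 = -8.9375


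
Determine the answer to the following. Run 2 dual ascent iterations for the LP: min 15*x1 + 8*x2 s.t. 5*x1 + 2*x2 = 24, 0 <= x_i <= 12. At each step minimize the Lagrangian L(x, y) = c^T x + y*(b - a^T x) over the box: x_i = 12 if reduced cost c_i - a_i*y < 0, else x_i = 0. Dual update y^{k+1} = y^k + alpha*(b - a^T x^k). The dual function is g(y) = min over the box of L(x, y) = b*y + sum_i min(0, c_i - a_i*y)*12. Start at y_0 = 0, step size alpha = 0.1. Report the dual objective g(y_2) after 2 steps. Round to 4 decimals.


Dual ascent for LP: min 15*x1 + 8*x2, 5*x1 + 2*x2 = 24, 0 <= x_i <= 12
Step 1: y^k = 0.0, reduced costs: (15.0, 8.0)
  x^k = (0.0, 0.0), subgradient = b - a^T x = 24.0
  y^{k+1} = 0.0 + 0.1*24.0 = 2.4
Step 2: y^k = 2.4, reduced costs: (3.0, 3.2)
  x^k = (0.0, 0.0), subgradient = b - a^T x = 24.0
  y^{k+1} = 2.4 + 0.1*24.0 = 4.8
Dual objective at y_2 = 4.8: reduced costs (-9.0, -1.6), box minimizer x = (12.0, 12.0)
g(y_2) = b*y + (c1 - a1*y)*x1 + (c2 - a2*y)*x2 = 24*4.8 + (-9.0)*12.0 + (-1.6)*12.0 = 115.2 - 108.0 - 19.2 = -12.0


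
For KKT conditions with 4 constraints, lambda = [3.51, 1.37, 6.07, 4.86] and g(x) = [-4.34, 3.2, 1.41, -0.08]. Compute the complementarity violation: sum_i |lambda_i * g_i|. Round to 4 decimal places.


KKT complementary slackness check:
lambda_1 * g_1 = 3.51 * -4.34 = -15.2334
lambda_2 * g_2 = 1.37 * 3.2 = 4.384
lambda_3 * g_3 = 6.07 * 1.41 = 8.5587
lambda_4 * g_4 = 4.86 * -0.08 = -0.3888
Total violation = 15.2334 + 4.384 + 8.5587 + 0.3888 = 28.5649


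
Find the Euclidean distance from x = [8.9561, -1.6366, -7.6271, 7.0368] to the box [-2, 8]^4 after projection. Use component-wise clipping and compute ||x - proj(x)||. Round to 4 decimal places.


Project each component onto [-2, 8].
clip(8.9561) = 8.0, clip(-1.6366) = -1.6366, clip(-7.6271) = -2.0, clip(7.0368) = 7.0368
Projection = [8.0, -1.6366, -2.0, 7.0368]
Squared diffs: [0.9141, 0.0, 31.6643, 0.0]
Distance = sqrt(32.5784) = 5.7077


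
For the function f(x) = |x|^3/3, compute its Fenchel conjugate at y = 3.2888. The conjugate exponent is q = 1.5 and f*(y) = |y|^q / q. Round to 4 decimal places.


The conjugate exponent q satisfies 1/p + 1/q = 1.
p = 3, so q = 3/(3 - 1) = 1.5
|y|^q = 3.2888^1.5 = 5.9643
f*(3.2888) = 5.9643 / 1.5 = 3.9762


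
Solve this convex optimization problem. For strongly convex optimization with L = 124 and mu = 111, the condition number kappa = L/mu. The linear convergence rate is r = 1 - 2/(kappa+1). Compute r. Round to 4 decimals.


Step 1: Compute the condition number.
kappa = L/mu = 124/111 = 1.1171
Step 2: Compute the convergence rate.
r = 1 - 2/(kappa + 1) = 1 - 2*mu/(L + mu) = (L - mu)/(L + mu) = 13/235 = 0.0553


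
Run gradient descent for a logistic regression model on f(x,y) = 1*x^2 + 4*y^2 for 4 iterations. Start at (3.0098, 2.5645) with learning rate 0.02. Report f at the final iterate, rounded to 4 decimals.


Gradient descent on f(x,y) = 1*x^2 + 4*y^2.
Starting point: (3.0098, 2.5645), alpha = 0.02
Step 1: grad_x = 2*1*3.0098 = 6.0196, grad_y = 2*4*2.5645 = 20.516
  x_1 = 3.0098 - 0.02*6.0196 = 2.8894
  y_1 = 2.5645 - 0.02*20.516 = 2.1542
Step 2: grad_x = 2*1*2.8894 = 5.7788, grad_y = 2*4*2.1542 = 17.2334
  x_2 = 2.8894 - 0.02*5.7788 = 2.7738
  y_2 = 2.1542 - 0.02*17.2334 = 1.8095
Step 3: grad_x = 2*1*2.7738 = 5.5477, grad_y = 2*4*1.8095 = 14.4761
  x_3 = 2.7738 - 0.02*5.5477 = 2.6629
  y_3 = 1.8095 - 0.02*14.4761 = 1.52
Step 4: grad_x = 2*1*2.6629 = 5.3258, grad_y = 2*4*1.52 = 12.1599
  x_4 = 2.6629 - 0.02*5.3258 = 2.5564
  y_4 = 1.52 - 0.02*12.1599 = 1.2768
f(2.5564, 1.2768) = 1*2.5564^2 + 4*1.2768^2 = 13.0558


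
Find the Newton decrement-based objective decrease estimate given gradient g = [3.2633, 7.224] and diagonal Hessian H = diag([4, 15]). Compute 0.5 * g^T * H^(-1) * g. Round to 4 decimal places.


Step 1: H is diagonal, so H^(-1) * g = [0.8158, 0.4816].
Step 2: g^T H^(-1) g = sum_i g_i^2 / H_ii
  = (3.2633)^2/4 + (7.224)^2/15
  = 2.6623 + 3.4791 = 6.1414
Step 3: Objective decrease = 0.5 * g^T H^(-1) g = 3.0707


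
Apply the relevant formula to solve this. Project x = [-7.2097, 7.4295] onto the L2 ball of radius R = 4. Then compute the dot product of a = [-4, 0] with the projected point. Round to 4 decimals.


Step 1: Compute ||x|| (intermediates to 6 decimals).
||x|| = sqrt((-7.2097)^2 + 7.4295^2) = 10.352644
Step 2: Project.
Since ||x|| > R, scale = R/||x|| = 4/10.352644 = 0.386375, proj(x) = scale * x
proj(x) = [-2.785648, 2.870573]
Step 3: Dot product.
a^T * proj(x) = -4*(-2.785648) + 0*2.870573 = 11.1426


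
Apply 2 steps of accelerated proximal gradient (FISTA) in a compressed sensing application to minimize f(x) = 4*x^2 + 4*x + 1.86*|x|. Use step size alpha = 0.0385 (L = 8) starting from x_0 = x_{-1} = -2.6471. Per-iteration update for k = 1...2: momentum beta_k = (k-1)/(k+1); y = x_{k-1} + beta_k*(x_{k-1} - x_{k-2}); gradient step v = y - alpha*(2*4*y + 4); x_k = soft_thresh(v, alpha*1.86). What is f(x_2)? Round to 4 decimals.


FISTA on f(x) = 4*x^2 + 4*x + 1.86*|x|
L = 8, alpha = 0.0385
Iteration 1: beta = 0.0, y = -2.6471 + 0.0*(-2.6471 + 2.6471) = -2.6471
  grad(y) = -17.1768, v = y - alpha*grad = -1.9858
  prox(v) = soft_thresh(-1.9858, 0.0716) = -1.9142
Iteration 2: beta = 0.3333, y = -1.9142 + 0.3333*(-1.9142 + 2.6471) = -1.6699
  grad(y) = -9.359, v = y - alpha*grad = -1.3096
  prox(v) = soft_thresh(-1.3096, 0.0716) = -1.2379
f(x_2) = 4*(-1.2379)^2 + 4*(-1.2379) + 1.86*|-1.2379| = 3.4808


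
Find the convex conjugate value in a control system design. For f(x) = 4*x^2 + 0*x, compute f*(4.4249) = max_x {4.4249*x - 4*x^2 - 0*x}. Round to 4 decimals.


f*(y) = sup_x {y*x - a*x^2 - b*x} = sup_x {(y-b)*x - a*x^2}
FOC: (y - b) - 2a*x = 0 => x* = (y - b)/(2a)
x* = (4.4249 - 0)/(2*4) = 0.5531
f*(4.4249) = (y-b)^2/(4a) = (4.4249 - 0)^2/(4*4)
= 19.5797/16 = 1.2237


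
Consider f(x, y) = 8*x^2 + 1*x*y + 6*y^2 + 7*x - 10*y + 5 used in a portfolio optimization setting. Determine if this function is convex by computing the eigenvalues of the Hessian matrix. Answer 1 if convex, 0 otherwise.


The Hessian of f(x,y) = 8*x^2 + 1*x*y + 6*y^2 + 7*x - 10*y + 5 is:
H = [[16, 1], [1, 12]]
Trace = 16 + 12 = 28
Determinant = 16*12 - (1)^2 = 191
Discriminant = (28)^2 - 4*191 = 20.0
Eigenvalues: lambda_1 = 11.7639, lambda_2 = 16.2361
The function is convex.

1


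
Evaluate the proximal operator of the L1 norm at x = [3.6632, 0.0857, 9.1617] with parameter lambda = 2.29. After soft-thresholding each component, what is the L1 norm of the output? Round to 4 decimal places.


Soft-thresholding with lambda = 2.29:
prox(3.6632) = sign(3.6632)*max(|3.6632| - 2.29, 0) = 1.3732
prox(0.0857) = sign(0.0857)*max(|0.0857| - 2.29, 0) = 0.0
prox(9.1617) = sign(9.1617)*max(|9.1617| - 2.29, 0) = 6.8717
prox(x) = [1.3732, 0.0, 6.8717]
||prox(x)||_1 = 1.3732 + 0.0 + 6.8717 = 8.2449


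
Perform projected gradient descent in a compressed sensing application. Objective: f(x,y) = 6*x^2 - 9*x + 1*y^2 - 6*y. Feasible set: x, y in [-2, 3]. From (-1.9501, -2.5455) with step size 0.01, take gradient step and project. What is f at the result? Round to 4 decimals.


Step 1: Compute gradient at (-1.9501, -2.5455).
grad_x = 2*6*-1.9501 - 9 = -32.4012
grad_y = 2*1*-2.5455 - 6 = -11.091
Step 2: Gradient step.
x_raw = -1.9501 - 0.01*-32.4012 = -1.6261
y_raw = -2.5455 - 0.01*-11.091 = -2.4346
Step 3: Project onto [-2, 3].
x_proj = clip(-1.6261) = -1.6261
y_proj = clip(-2.4346) = -2.0
Step 4: Evaluate f.
f(-1.6261, -2.0) = 46.4998


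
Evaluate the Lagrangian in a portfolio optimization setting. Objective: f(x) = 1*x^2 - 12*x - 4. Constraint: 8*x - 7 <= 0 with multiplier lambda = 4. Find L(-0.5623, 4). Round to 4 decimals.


Step 1: Evaluate f(x).
f(-0.5623) = 1*(-0.5623)^2 - 12*(-0.5623) - 4 = 3.0638
Step 2: Evaluate g(x).
g(-0.5623) = 8*-0.5623 - 7 = -11.4984
Step 3: Compute Lagrangian.
L = 3.0638 + 4*-11.4984 = -42.9298


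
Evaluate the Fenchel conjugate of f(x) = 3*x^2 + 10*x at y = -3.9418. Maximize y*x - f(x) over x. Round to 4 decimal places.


f*(y) = sup_x {y*x - a*x^2 - b*x} = sup_x {(y-b)*x - a*x^2}
FOC: (y - b) - 2a*x = 0 => x* = (y - b)/(2a)
x* = (-3.9418 - 10)/(2*3) = -2.3236
f*(-3.9418) = (y-b)^2/(4a) = (-3.9418 - 10)^2/(4*3)
= 194.3738/12 = 16.1978


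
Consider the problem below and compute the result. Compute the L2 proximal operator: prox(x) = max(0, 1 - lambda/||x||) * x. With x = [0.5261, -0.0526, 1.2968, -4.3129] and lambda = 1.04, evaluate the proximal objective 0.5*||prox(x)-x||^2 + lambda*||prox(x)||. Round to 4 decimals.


Step 1: Compute ||x||.
||x|| = 4.5346
Step 2: Compute scaling factor.
scale = max(0, 1 - 1.04/4.5346) = 0.7707
Step 3: prox(x) = [0.4054, -0.0405, 0.9994, -3.3237]
||prox(x)|| = 3.4946
Step 4: Proximal objective.
0.5*||prox-x||^2 = 0.5408
lambda*||prox|| = 3.6344
Total = 4.1752


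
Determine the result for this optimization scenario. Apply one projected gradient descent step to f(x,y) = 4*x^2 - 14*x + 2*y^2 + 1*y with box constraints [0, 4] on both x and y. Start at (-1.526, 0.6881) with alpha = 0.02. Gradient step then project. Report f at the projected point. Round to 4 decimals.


Step 1: Compute gradient at (-1.526, 0.6881).
grad_x = 2*4*-1.526 - 14 = -26.208
grad_y = 2*2*0.6881 + 1 = 3.7524
Step 2: Gradient step.
x_raw = -1.526 - 0.02*-26.208 = -1.0018
y_raw = 0.6881 - 0.02*3.7524 = 0.6131
Step 3: Project onto [0, 4].
x_proj = clip(-1.0018) = 0.0
y_proj = clip(0.6131) = 0.6131
Step 4: Evaluate f.
f(0.0, 0.6131) = 1.3647


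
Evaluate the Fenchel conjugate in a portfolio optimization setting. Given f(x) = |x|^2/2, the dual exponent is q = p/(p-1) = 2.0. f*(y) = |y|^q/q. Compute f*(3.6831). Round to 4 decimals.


The conjugate exponent q satisfies 1/p + 1/q = 1.
p = 2, so q = 2/(2 - 1) = 2.0
|y|^q = 3.6831^2.0 = 13.5652
f*(3.6831) = 13.5652 / 2.0 = 6.7826


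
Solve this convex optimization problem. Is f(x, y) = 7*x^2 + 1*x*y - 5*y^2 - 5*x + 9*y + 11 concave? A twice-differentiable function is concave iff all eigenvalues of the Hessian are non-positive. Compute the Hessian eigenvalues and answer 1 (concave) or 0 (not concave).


The Hessian of f(x,y) = 7*x^2 + 1*x*y - 5*y^2 - 5*x + 9*y + 11 is:
H = [[14, 1], [1, -10]]
Trace = 14 - 10 = 4
Determinant = 14*-10 - (1)^2 = -141
Discriminant = (4)^2 - 4*-141 = 580.0
Eigenvalues: lambda_1 = -10.0416, lambda_2 = 14.0416
The function is not concave.

0


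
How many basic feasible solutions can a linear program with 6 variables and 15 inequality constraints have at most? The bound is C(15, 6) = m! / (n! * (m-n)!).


Each vertex corresponds to some choice of n active constraints out of m, so the number of vertices is at most C(m, n) = m! / (n!(m-n)!).
m = 15, n = 6
Numerator: 15 * 14 * 13 * 12 * 11 * 10
Denominator: 6! = 720
C(15, 6) = 5005


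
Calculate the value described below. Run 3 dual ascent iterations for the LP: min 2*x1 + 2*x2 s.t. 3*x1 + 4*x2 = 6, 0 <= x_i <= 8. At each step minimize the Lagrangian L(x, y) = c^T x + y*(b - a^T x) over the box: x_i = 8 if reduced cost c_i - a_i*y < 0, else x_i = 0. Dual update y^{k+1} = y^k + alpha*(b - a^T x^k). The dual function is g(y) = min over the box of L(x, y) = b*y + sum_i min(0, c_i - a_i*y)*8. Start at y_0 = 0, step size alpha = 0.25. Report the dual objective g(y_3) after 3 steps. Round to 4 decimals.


Dual ascent for LP: min 2*x1 + 2*x2, 3*x1 + 4*x2 = 6, 0 <= x_i <= 8
Step 1: y^k = 0.0, reduced costs: (2.0, 2.0)
  x^k = (0.0, 0.0), subgradient = b - a^T x = 6.0
  y^{k+1} = 0.0 + 0.25*6.0 = 1.5
Step 2: y^k = 1.5, reduced costs: (-2.5, -4.0)
  x^k = (8.0, 8.0), subgradient = b - a^T x = -50.0
  y^{k+1} = 1.5 + 0.25*-50.0 = -11.0
Step 3: y^k = -11.0, reduced costs: (35.0, 46.0)
  x^k = (0.0, 0.0), subgradient = b - a^T x = 6.0
  y^{k+1} = -11.0 + 0.25*6.0 = -9.5
Dual objective at y_3 = -9.5: reduced costs (30.5, 40.0), box minimizer x = (0.0, 0.0)
g(y_3) = b*y + (c1 - a1*y)*x1 + (c2 - a2*y)*x2 = 6*(-9.5) + 30.5*0.0 + 40.0*0.0 = -57.0 + 0.0 + 0.0 = -57.0


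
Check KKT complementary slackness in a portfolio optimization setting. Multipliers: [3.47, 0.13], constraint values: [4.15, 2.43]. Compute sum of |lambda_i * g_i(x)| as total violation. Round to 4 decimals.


KKT complementary slackness check:
lambda_1 * g_1 = 3.47 * 4.15 = 14.4005
lambda_2 * g_2 = 0.13 * 2.43 = 0.3159
Total violation = 14.4005 + 0.3159 = 14.7164


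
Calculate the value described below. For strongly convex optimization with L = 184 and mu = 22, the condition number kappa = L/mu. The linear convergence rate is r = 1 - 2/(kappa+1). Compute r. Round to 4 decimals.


Step 1: Compute the condition number.
kappa = L/mu = 184/22 = 8.3636
Step 2: Compute the convergence rate.
r = 1 - 2/(kappa + 1) = 1 - 2*mu/(L + mu) = (L - mu)/(L + mu) = 162/206 = 0.7864


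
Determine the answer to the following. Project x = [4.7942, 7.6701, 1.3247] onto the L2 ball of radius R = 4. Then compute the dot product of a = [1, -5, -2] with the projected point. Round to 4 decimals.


Step 1: Compute ||x|| (intermediates to 6 decimals).
||x|| = sqrt(4.7942^2 + 7.6701^2 + 1.3247^2) = 9.141642
Step 2: Project.
Since ||x|| > R, scale = R/||x|| = 4/9.141642 = 0.437558, proj(x) = scale * x
proj(x) = [2.097741, 3.356114, 0.579633]
Step 3: Dot product.
a^T * proj(x) = 1*2.097741 - 5*3.356114 - 2*0.579633 = -15.8421


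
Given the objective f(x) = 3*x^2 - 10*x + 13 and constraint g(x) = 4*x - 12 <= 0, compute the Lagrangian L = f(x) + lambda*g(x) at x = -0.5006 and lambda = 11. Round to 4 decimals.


Step 1: Evaluate f(x).
f(-0.5006) = 3*(-0.5006)^2 - 10*(-0.5006) + 13 = 18.7578
Step 2: Evaluate g(x).
g(-0.5006) = 4*-0.5006 - 12 = -14.0024
Step 3: Compute Lagrangian.
L = 18.7578 + 11*-14.0024 = -135.2686


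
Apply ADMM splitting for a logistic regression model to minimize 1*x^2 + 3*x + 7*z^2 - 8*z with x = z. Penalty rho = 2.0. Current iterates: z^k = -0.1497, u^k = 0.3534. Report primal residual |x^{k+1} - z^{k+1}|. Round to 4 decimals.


ADMM iteration with rho = 2.0, z^k = -0.1497, u^k = 0.3534
Step 1: x-update.
Minimize 1*x^2 + 3*x + (2.0/2)*(x + 0.1497 + 0.3534)^2
FOC: (2*1 + 2.0)*x = -3 + 2.0*(-0.1497 - 0.3534)
x^{k+1} = -1.0016
Step 2: z-update.
Minimize 7*z^2 - 8*z + (2.0/2)*(-1.0016 - z + 0.3534)^2
FOC: (2*7 + 2.0)*z = 8 + 2.0*(-1.0016 + 0.3534)
z^{k+1} = 0.419
Step 3: u-update.
u^{k+1} = 0.3534 - 1.0016 - 0.419 = -1.0671
Step 4: Primal residual = |-1.0016 - 0.419| = 1.4205


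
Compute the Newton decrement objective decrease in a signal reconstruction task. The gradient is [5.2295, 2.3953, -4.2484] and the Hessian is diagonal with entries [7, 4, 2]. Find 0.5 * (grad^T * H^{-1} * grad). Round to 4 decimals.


Step 1: H is diagonal, so H^(-1) * g = [0.7471, 0.5988, -2.1242].
Step 2: g^T H^(-1) g = sum_i g_i^2 / H_ii
  = (5.2295)^2/7 + (2.3953)^2/4 + (-4.2484)^2/2
  = 3.9068 + 1.4344 + 9.0245 = 14.3656
Step 3: Objective decrease = 0.5 * g^T H^(-1) g = 7.1828


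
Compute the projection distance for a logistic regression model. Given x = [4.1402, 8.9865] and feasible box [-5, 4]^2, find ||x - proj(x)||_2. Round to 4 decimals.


Project each component onto [-5, 4].
clip(4.1402) = 4.0, clip(8.9865) = 4.0
Projection = [4.0, 4.0]
Squared diffs: [0.0197, 24.8652]
Distance = sqrt(24.8849) = 4.9885


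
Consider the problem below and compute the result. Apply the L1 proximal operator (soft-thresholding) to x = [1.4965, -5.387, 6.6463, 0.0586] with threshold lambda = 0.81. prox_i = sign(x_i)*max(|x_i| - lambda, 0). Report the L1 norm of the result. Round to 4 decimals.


Soft-thresholding with lambda = 0.81:
prox(1.4965) = sign(1.4965)*max(|1.4965| - 0.81, 0) = 0.6865
prox(-5.387) = sign(-5.387)*max(|-5.387| - 0.81, 0) = -4.577
prox(6.6463) = sign(6.6463)*max(|6.6463| - 0.81, 0) = 5.8363
prox(0.0586) = sign(0.0586)*max(|0.0586| - 0.81, 0) = 0.0
prox(x) = [0.6865, -4.577, 5.8363, 0.0]
||prox(x)||_1 = 0.6865 + 4.577 + 5.8363 + 0.0 = 11.0998


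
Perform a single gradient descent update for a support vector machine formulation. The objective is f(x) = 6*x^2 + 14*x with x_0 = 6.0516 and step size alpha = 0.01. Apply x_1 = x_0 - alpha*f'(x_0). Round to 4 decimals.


We compute the gradient at x_0 and apply the update.
f'(x) = 12*x + 14
f'(6.0516) = 12*6.0516 + 14 = 86.6192
x_1 = 6.0516 - 0.01*86.6192 = 5.1854


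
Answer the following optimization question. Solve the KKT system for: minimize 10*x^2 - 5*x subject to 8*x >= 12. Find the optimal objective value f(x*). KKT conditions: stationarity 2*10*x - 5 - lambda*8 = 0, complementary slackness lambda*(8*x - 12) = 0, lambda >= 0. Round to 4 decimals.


Step 1: Try lambda = 0 (constraint inactive).
x_unc = 5/(2*10) = 0.25
Check: 8*0.25 = 2.0 < 12 -- violated!
Step 2: Constraint must be active: 8*x = 12
x* = 12/8 = 1.5
lambda = (2*10*1.5 - 5)/8 = 3.125
Step 3: Compute optimal value.
f(x*) = 10*1.5^2 - 5*1.5 = 15.0


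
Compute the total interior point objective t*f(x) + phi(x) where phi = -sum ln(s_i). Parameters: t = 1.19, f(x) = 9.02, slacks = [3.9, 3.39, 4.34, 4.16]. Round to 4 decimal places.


Step 1: Compute log-barrier.
ln values: [1.361, 1.2208, 1.4679, 1.4255]
phi = -(1.361 + 1.2208 + 1.4679 + 1.4255) = -5.4752
Step 2: Compute augmented objective.
t*f(x) = 1.19*9.02 = 10.7338
Total = 10.7338 - 5.4752 = 5.2586


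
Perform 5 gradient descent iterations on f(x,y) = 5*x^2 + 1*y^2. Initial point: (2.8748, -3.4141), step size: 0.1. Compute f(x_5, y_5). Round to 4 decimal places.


Gradient descent on f(x,y) = 5*x^2 + 1*y^2.
Starting point: (2.8748, -3.4141), alpha = 0.1
Step 1: grad_x = 2*5*2.8748 = 28.748, grad_y = 2*1*-3.4141 = -6.8282
  x_1 = 2.8748 - 0.1*28.748 = -0.0
  y_1 = -3.4141 - 0.1*-6.8282 = -2.7313
Step 2: grad_x = 2*5*-0.0 = -0.0, grad_y = 2*1*-2.7313 = -5.4626
  x_2 = -0.0 - 0.1*-0.0 = 0.0
  y_2 = -2.7313 - 0.1*-5.4626 = -2.185
Step 3: grad_x = 2*5*0.0 = 0.0, grad_y = 2*1*-2.185 = -4.37
  x_3 = 0.0 - 0.1*0.0 = 0.0
  y_3 = -2.185 - 0.1*-4.37 = -1.748
Step 4: grad_x = 2*5*0.0 = 0.0, grad_y = 2*1*-1.748 = -3.496
  x_4 = 0.0 - 0.1*0.0 = 0.0
  y_4 = -1.748 - 0.1*-3.496 = -1.3984
Step 5: grad_x = 2*5*0.0 = 0.0, grad_y = 2*1*-1.3984 = -2.7968
  x_5 = 0.0 - 0.1*0.0 = 0.0
  y_5 = -1.3984 - 0.1*-2.7968 = -1.1187
f(0.0, -1.1187) = 5*0.0^2 + 1*(-1.1187)^2 = 1.2516


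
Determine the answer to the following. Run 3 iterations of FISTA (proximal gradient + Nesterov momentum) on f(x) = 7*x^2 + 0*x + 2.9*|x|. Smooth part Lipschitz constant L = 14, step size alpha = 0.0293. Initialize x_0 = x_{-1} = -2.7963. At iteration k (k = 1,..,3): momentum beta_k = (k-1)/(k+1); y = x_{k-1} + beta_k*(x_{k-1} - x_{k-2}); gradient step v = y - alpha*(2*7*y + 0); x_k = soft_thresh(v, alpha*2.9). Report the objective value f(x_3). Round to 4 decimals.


FISTA on f(x) = 7*x^2 + 0*x + 2.9*|x|
L = 14, alpha = 0.0293
Iteration 1: beta = 0.0, y = -2.7963 + 0.0*(-2.7963 + 2.7963) = -2.7963
  grad(y) = -39.1482, v = y - alpha*grad = -1.6493
  prox(v) = soft_thresh(-1.6493, 0.085) = -1.5643
Iteration 2: beta = 0.3333, y = -1.5643 + 0.3333*(-1.5643 + 2.7963) = -1.1536
  grad(y) = -16.1506, v = y - alpha*grad = -0.6804
  prox(v) = soft_thresh(-0.6804, 0.085) = -0.5954
Iteration 3: beta = 0.5, y = -0.5954 + 0.5*(-0.5954 + 1.5643) = -0.111
  grad(y) = -1.5541, v = y - alpha*grad = -0.0655
  prox(v) = soft_thresh(-0.0655, 0.085) = 0.0
f(x_3) = 7*0.0^2 + 0*0.0 + 2.9*|0.0| = 0.0


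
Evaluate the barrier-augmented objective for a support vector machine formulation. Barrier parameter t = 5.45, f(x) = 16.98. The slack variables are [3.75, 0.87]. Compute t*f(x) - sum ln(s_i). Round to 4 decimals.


Step 1: Compute log-barrier.
ln values: [1.3218, -0.1393]
phi = -(1.3218 - 0.1393) = -1.1825
Step 2: Compute augmented objective.
t*f(x) = 5.45*16.98 = 92.541
Total = 92.541 - 1.1825 = 91.3585


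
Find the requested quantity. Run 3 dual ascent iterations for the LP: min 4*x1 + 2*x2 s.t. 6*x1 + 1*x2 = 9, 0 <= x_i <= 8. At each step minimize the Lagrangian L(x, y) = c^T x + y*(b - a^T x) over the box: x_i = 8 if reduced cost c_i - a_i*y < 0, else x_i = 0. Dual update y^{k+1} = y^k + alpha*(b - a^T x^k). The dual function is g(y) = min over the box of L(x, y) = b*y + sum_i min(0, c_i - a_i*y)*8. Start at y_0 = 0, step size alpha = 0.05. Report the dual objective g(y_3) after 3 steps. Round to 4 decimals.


Dual ascent for LP: min 4*x1 + 2*x2, 6*x1 + 1*x2 = 9, 0 <= x_i <= 8
Step 1: y^k = 0.0, reduced costs: (4.0, 2.0)
  x^k = (0.0, 0.0), subgradient = b - a^T x = 9.0
  y^{k+1} = 0.0 + 0.05*9.0 = 0.45
Step 2: y^k = 0.45, reduced costs: (1.3, 1.55)
  x^k = (0.0, 0.0), subgradient = b - a^T x = 9.0
  y^{k+1} = 0.45 + 0.05*9.0 = 0.9
Step 3: y^k = 0.9, reduced costs: (-1.4, 1.1)
  x^k = (8.0, 0.0), subgradient = b - a^T x = -39.0
  y^{k+1} = 0.9 + 0.05*-39.0 = -1.05
Dual objective at y_3 = -1.05: reduced costs (10.3, 3.05), box minimizer x = (0.0, 0.0)
g(y_3) = b*y + (c1 - a1*y)*x1 + (c2 - a2*y)*x2 = 9*(-1.05) + 10.3*0.0 + 3.05*0.0 = -9.45 + 0.0 + 0.0 = -9.45


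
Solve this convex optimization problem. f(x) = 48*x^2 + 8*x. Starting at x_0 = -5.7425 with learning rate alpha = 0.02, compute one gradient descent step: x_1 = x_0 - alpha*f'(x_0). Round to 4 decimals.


We compute the gradient at x_0 and apply the update.
f'(x) = 96*x + 8
f'(-5.7425) = 96*-5.7425 + 8 = -543.28
x_1 = -5.7425 - 0.02*-543.28 = 5.1231


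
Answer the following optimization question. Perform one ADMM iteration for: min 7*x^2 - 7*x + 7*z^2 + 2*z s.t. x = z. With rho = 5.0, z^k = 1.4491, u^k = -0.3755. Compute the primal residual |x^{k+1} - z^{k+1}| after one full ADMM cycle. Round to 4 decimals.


ADMM iteration with rho = 5.0, z^k = 1.4491, u^k = -0.3755
Step 1: x-update.
Minimize 7*x^2 - 7*x + (5.0/2)*(x - 1.4491 - 0.3755)^2
FOC: (2*7 + 5.0)*x = 7 + 5.0*(1.4491 + 0.3755)
x^{k+1} = 0.8486
Step 2: z-update.
Minimize 7*z^2 + 2*z + (5.0/2)*(0.8486 - z - 0.3755)^2
FOC: (2*7 + 5.0)*z = -2 + 5.0*(0.8486 - 0.3755)
z^{k+1} = 0.0192
Step 3: u-update.
u^{k+1} = -0.3755 + 0.8486 - 0.0192 = 0.4538
Step 4: Primal residual = |0.8486 - 0.0192| = 0.8293


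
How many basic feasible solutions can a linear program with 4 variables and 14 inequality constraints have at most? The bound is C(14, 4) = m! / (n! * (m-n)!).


Each vertex corresponds to some choice of n active constraints out of m, so the number of vertices is at most C(m, n) = m! / (n!(m-n)!).
m = 14, n = 4
Numerator: 14 * 13 * 12 * 11
Denominator: 4! = 24
C(14, 4) = 1001


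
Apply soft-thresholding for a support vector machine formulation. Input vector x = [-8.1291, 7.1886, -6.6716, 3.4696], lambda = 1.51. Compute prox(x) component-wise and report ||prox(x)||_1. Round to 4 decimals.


Soft-thresholding with lambda = 1.51:
prox(-8.1291) = sign(-8.1291)*max(|-8.1291| - 1.51, 0) = -6.6191
prox(7.1886) = sign(7.1886)*max(|7.1886| - 1.51, 0) = 5.6786
prox(-6.6716) = sign(-6.6716)*max(|-6.6716| - 1.51, 0) = -5.1616
prox(3.4696) = sign(3.4696)*max(|3.4696| - 1.51, 0) = 1.9596
prox(x) = [-6.6191, 5.6786, -5.1616, 1.9596]
||prox(x)||_1 = 6.6191 + 5.6786 + 5.1616 + 1.9596 = 19.4189


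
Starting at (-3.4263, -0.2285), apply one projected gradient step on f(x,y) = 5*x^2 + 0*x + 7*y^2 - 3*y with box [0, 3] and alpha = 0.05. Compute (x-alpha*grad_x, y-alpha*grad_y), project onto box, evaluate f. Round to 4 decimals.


Step 1: Compute gradient at (-3.4263, -0.2285).
grad_x = 2*5*-3.4263 + 0 = -34.263
grad_y = 2*7*-0.2285 - 3 = -6.199
Step 2: Gradient step.
x_raw = -3.4263 - 0.05*-34.263 = -1.7132
y_raw = -0.2285 - 0.05*-6.199 = 0.0815
Step 3: Project onto [0, 3].
x_proj = clip(-1.7132) = 0.0
y_proj = clip(0.0815) = 0.0815
Step 4: Evaluate f.
f(0.0, 0.0815) = -0.1979


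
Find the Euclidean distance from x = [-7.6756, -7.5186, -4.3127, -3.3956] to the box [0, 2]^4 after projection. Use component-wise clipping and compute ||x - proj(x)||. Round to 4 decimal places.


Project each component onto [0, 2].
clip(-7.6756) = 0.0, clip(-7.5186) = 0.0, clip(-4.3127) = 0.0, clip(-3.3956) = 0.0
Projection = [0.0, 0.0, 0.0, 0.0]
Squared diffs: [58.9148, 56.5293, 18.5994, 11.5301]
Distance = sqrt(145.5736) = 12.0654


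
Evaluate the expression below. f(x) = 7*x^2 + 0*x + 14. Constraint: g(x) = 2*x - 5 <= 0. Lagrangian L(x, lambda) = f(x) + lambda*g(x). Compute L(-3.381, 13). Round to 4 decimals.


Step 1: Evaluate f(x).
f(-3.381) = 7*(-3.381)^2 + 0*(-3.381) + 14 = 94.0181
Step 2: Evaluate g(x).
g(-3.381) = 2*-3.381 - 5 = -11.762
Step 3: Compute Lagrangian.
L = 94.0181 + 13*-11.762 = -58.8879


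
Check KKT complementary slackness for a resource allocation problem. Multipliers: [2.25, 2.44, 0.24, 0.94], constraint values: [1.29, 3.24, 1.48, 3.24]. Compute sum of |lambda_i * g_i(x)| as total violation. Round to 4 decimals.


KKT complementary slackness check:
lambda_1 * g_1 = 2.25 * 1.29 = 2.9025
lambda_2 * g_2 = 2.44 * 3.24 = 7.9056
lambda_3 * g_3 = 0.24 * 1.48 = 0.3552
lambda_4 * g_4 = 0.94 * 3.24 = 3.0456
Total violation = 2.9025 + 7.9056 + 0.3552 + 3.0456 = 14.2089


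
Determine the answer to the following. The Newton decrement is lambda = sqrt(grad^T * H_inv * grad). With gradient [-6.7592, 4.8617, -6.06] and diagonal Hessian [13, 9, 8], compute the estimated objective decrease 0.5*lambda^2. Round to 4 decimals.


Step 1: H is diagonal, so H^(-1) * g = [-0.5199, 0.5402, -0.7575].
Step 2: g^T H^(-1) g = sum_i g_i^2 / H_ii
  = (-6.7592)^2/13 + (4.8617)^2/9 + (-6.06)^2/8
  = 3.5144 + 2.6262 + 4.5905 = 10.7311
Step 3: Objective decrease = 0.5 * g^T H^(-1) g = 5.3655


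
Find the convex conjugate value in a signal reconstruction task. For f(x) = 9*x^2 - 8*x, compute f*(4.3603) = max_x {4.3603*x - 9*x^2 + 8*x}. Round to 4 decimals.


f*(y) = sup_x {y*x - a*x^2 - b*x} = sup_x {(y-b)*x - a*x^2}
FOC: (y - b) - 2a*x = 0 => x* = (y - b)/(2a)
x* = (4.3603 + 8)/(2*9) = 0.6867
f*(4.3603) = (y-b)^2/(4a) = (4.3603 + 8)^2/(4*9)
= 152.777/36 = 4.2438


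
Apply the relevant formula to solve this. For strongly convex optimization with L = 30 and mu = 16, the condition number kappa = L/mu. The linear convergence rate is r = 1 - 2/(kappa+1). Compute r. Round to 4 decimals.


Step 1: Compute the condition number.
kappa = L/mu = 30/16 = 1.875
Step 2: Compute the convergence rate.
r = 1 - 2/(kappa + 1) = 1 - 2*mu/(L + mu) = (L - mu)/(L + mu) = 14/46 = 0.3043


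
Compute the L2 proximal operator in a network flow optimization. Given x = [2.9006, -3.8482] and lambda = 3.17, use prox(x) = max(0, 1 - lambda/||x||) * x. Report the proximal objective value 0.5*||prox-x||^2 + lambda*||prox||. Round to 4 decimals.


Step 1: Compute ||x||.
||x|| = 4.8189
Step 2: Compute scaling factor.
scale = max(0, 1 - 3.17/4.8189) = 0.3422
Step 3: prox(x) = [0.9925, -1.3168]
||prox(x)|| = 1.6489
Step 4: Proximal objective.
0.5*||prox-x||^2 = 5.0245
lambda*||prox|| = 5.227
Total = 10.2516


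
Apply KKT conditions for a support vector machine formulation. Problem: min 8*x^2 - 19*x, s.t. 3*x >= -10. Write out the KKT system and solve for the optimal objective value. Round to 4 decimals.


Step 1: Try lambda = 0 (constraint inactive).
Stationarity: 2*8*x - 19 = 0
x* = 19/(2*8) = 1.1875
Check constraint: 3*1.1875 = 3.5625 >= -10 -- satisfied.
Step 2: Compute optimal value.
f(x*) = 8*1.1875^2 - 19*1.1875 = -11.2813


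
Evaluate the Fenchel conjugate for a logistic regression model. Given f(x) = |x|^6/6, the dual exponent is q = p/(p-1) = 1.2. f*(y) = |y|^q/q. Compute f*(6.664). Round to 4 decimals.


The conjugate exponent q satisfies 1/p + 1/q = 1.
p = 6, so q = 6/(6 - 1) = 1.2
|y|^q = 6.664^1.2 = 9.7383
f*(6.664) = 9.7383 / 1.2 = 8.1152


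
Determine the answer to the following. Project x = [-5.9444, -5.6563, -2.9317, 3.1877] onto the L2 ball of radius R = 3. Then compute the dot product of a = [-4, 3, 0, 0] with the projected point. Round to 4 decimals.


Step 1: Compute ||x|| (intermediates to 6 decimals).
||x|| = sqrt((-5.9444)^2 + (-5.6563)^2 + (-2.9317)^2 + 3.1877^2) = 9.27825
Step 2: Project.
Since ||x|| > R, scale = R/||x|| = 3/9.27825 = 0.323337, proj(x) = scale * x
proj(x) = [-1.922044, -1.828891, -0.947927, 1.030701]
Step 3: Dot product.
a^T * proj(x) = -4*(-1.922044) + 3*(-1.828891) + 0*(-0.947927) + 0*1.030701 = 2.2015


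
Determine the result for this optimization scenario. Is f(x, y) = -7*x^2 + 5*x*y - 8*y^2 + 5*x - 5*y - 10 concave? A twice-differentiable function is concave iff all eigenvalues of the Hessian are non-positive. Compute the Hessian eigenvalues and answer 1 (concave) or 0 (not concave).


The Hessian of f(x,y) = -7*x^2 + 5*x*y - 8*y^2 + 5*x - 5*y - 10 is:
H = [[-14, 5], [5, -16]]
Trace = -14 - 16 = -30
Determinant = -14*-16 - (5)^2 = 199
Discriminant = (-30)^2 - 4*199 = 104.0
Eigenvalues: lambda_1 = -20.099, lambda_2 = -9.901
The function is concave.

1


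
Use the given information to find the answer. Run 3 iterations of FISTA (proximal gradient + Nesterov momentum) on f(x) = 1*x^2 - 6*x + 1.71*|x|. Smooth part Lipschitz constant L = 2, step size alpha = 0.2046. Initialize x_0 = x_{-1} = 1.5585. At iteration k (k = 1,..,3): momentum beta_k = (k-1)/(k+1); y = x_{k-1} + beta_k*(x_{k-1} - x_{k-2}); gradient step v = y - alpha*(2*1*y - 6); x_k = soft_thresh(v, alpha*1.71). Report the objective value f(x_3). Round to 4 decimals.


FISTA on f(x) = 1*x^2 - 6*x + 1.71*|x|
L = 2, alpha = 0.2046
Iteration 1: beta = 0.0, y = 1.5585 + 0.0*(1.5585 - 1.5585) = 1.5585
  grad(y) = -2.883, v = y - alpha*grad = 2.1484
  prox(v) = soft_thresh(2.1484, 0.3499) = 1.7985
Iteration 2: beta = 0.3333, y = 1.7985 + 0.3333*(1.7985 - 1.5585) = 1.8785
  grad(y) = -2.243, v = y - alpha*grad = 2.3374
  prox(v) = soft_thresh(2.3374, 0.3499) = 1.9875
Iteration 3: beta = 0.5, y = 1.9875 + 0.5*(1.9875 - 1.7985) = 2.0821
  grad(y) = -1.8359, v = y - alpha*grad = 2.4577
  prox(v) = soft_thresh(2.4577, 0.3499) = 2.1078
f(x_3) = 1*2.1078^2 - 6*2.1078 + 1.71*|2.1078| = -4.5996


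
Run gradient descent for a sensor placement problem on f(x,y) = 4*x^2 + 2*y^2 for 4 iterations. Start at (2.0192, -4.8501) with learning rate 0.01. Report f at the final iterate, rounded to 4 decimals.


Gradient descent on f(x,y) = 4*x^2 + 2*y^2.
Starting point: (2.0192, -4.8501), alpha = 0.01
Step 1: grad_x = 2*4*2.0192 = 16.1536, grad_y = 2*2*-4.8501 = -19.4004
  x_1 = 2.0192 - 0.01*16.1536 = 1.8577
  y_1 = -4.8501 - 0.01*-19.4004 = -4.6561
Step 2: grad_x = 2*4*1.8577 = 14.8613, grad_y = 2*2*-4.6561 = -18.6244
  x_2 = 1.8577 - 0.01*14.8613 = 1.7091
  y_2 = -4.6561 - 0.01*-18.6244 = -4.4699
Step 3: grad_x = 2*4*1.7091 = 13.6724, grad_y = 2*2*-4.4699 = -17.8794
  x_3 = 1.7091 - 0.01*13.6724 = 1.5723
  y_3 = -4.4699 - 0.01*-17.8794 = -4.2911
Step 4: grad_x = 2*4*1.5723 = 12.5786, grad_y = 2*2*-4.2911 = -17.1642
  x_4 = 1.5723 - 0.01*12.5786 = 1.4465
  y_4 = -4.2911 - 0.01*-17.1642 = -4.1194
f(1.4465, -4.1194) = 4*1.4465^2 + 2*(-4.1194)^2 = 42.3091


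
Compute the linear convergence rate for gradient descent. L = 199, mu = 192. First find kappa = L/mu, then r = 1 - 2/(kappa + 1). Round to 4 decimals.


Step 1: Compute the condition number.
kappa = L/mu = 199/192 = 1.0365
Step 2: Compute the convergence rate.
r = 1 - 2/(kappa + 1) = 1 - 2*mu/(L + mu) = (L - mu)/(L + mu) = 7/391 = 0.0179


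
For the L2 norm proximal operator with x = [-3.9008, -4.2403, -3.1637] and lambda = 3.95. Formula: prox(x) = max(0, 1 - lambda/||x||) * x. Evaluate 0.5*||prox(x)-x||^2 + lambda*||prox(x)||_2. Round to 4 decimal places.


Step 1: Compute ||x||.
||x|| = 6.5731
Step 2: Compute scaling factor.
scale = max(0, 1 - 3.95/6.5731) = 0.3991
Step 3: prox(x) = [-1.5567, -1.6922, -1.2625]
||prox(x)|| = 2.6231
Step 4: Proximal objective.
0.5*||prox-x||^2 = 7.8013
lambda*||prox|| = 10.3612
Total = 18.1624


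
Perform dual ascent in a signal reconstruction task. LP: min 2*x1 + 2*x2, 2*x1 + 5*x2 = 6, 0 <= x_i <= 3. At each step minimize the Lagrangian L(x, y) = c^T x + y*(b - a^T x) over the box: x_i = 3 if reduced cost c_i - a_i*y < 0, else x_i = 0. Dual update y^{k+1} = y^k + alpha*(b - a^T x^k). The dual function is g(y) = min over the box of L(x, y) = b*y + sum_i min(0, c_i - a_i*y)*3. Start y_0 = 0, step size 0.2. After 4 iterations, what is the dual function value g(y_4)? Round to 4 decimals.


Dual ascent for LP: min 2*x1 + 2*x2, 2*x1 + 5*x2 = 6, 0 <= x_i <= 3
Step 1: y^k = 0.0, reduced costs: (2.0, 2.0)
  x^k = (0.0, 0.0), subgradient = b - a^T x = 6.0
  y^{k+1} = 0.0 + 0.2*6.0 = 1.2
Step 2: y^k = 1.2, reduced costs: (-0.4, -4.0)
  x^k = (3.0, 3.0), subgradient = b - a^T x = -15.0
  y^{k+1} = 1.2 + 0.2*-15.0 = -1.8
Step 3: y^k = -1.8, reduced costs: (5.6, 11.0)
  x^k = (0.0, 0.0), subgradient = b - a^T x = 6.0
  y^{k+1} = -1.8 + 0.2*6.0 = -0.6
Step 4: y^k = -0.6, reduced costs: (3.2, 5.0)
  x^k = (0.0, 0.0), subgradient = b - a^T x = 6.0
  y^{k+1} = -0.6 + 0.2*6.0 = 0.6
Dual objective at y_4 = 0.6: reduced costs (0.8, -1.0), box minimizer x = (0.0, 3.0)
g(y_4) = b*y + (c1 - a1*y)*x1 + (c2 - a2*y)*x2 = 6*0.6 + 0.8*0.0 + (-1.0)*3.0 = 3.6 + 0.0 - 3.0 = 0.6
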